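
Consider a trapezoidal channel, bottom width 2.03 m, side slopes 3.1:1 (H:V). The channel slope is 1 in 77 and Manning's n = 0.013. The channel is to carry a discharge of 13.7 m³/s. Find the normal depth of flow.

y_n = 0.669 m

Manning's equation rearranged: A R^(2/3) = nQ / (1·√S) = 0.013 × 13.7 / (√0.01299) = 1.563.
Trying y = 0.741 m: A R^(2/3) = 1.932 — high.
Trying y = 0.541 m: A R^(2/3) = 1.017 — low.
Trying y = 0.669 m: A R^(2/3) = 1.564 — ≈ 1.563.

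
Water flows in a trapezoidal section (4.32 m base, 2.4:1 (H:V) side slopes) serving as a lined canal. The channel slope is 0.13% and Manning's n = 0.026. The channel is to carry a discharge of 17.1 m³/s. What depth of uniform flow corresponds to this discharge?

y_n = 1.54 m

Manning's equation rearranged: A R^(2/3) = nQ / (1·√S) = 0.026 × 17.1 / (√0.0013) = 12.33.
Try y = 1.35 m: A R^(2/3) = 9.514 — too small.
Try y = 1.67 m: A R^(2/3) = 14.54 — too large.
Try y = 1.54 m: A R^(2/3) = 12.36 — close enough.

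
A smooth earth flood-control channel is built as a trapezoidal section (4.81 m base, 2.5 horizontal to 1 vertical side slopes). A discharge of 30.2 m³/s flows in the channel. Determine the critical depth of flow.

At critical depth, Q² T / (g A³) = 1, i.e. A³/T = Q²/g = 30.2²/9.81 = 92.97.
Trying y = 0.906 m: A³/T = 28.2 — too small.
Trying y = 1.6 m: A³/T = 218.6 — too large.
Trying y = 1.27 m: A³/T = 93.45 — close enough.

y_c = 1.27 m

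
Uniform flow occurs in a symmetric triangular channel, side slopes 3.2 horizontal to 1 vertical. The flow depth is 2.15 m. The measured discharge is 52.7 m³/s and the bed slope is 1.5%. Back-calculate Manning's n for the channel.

For a triangular section with side slope z = 3.2: A = zy² = 3.2×2.15² = 14.79 m²; P = 2y√(1+z²) = 2×2.15×3.353 = 14.42 m.
Hydraulic radius R = A/P = 14.79/14.42 = 1.026 m.
Rearranging Manning's equation: n = (1/Q) A R^(2/3) S^(1/2) = (1/52.7) × 14.79 × 1.026^(2/3) × √0.015 = 0.035.

n = 0.035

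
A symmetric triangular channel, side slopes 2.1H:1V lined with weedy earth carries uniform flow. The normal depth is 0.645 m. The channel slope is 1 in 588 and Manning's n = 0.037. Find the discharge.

Q = 0.428 m³/s

For a triangular section with side slope z = 2.1: A = zy² = 2.1×0.645² = 0.8737 m²; P = 2y√(1+z²) = 2×0.645×2.326 = 3 m.
Hydraulic radius R = A/P = 0.8737/3 = 0.2912 m.
Manning's equation: Q = (1/n) A R^(2/3) S^(1/2) = (1/0.037) × 0.8737 × 0.2912^(2/3) × 0.001701^(1/2) = 0.428 m³/s.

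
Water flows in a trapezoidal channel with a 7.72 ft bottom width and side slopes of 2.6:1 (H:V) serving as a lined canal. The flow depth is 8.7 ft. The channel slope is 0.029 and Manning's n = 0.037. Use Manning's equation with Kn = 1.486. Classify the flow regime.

supercritical

With bottom width b = 7.72 ft and side slope z = 2.6: A = (b + zy)y = (7.72 + 2.6×8.7)×8.7 = 264 ft²; P = b + 2y√(1+z²) = 7.72 + 2×8.7×2.786 = 56.19 ft.
Hydraulic radius R = A/P = 264/56.19 = 4.698 ft.
V = (1.486/n) R^(2/3) √S = (1.486/0.037) × 4.698^(2/3) × √0.029 = 19.18 ft/s. Hydraulic depth D_h = A/T = 264/52.96 = 4.984 ft.
Froude number Fr = V/√(g·D_h) = 19.18/√(32.2×4.984) = 1.51, which is greater than 1, so the flow is supercritical.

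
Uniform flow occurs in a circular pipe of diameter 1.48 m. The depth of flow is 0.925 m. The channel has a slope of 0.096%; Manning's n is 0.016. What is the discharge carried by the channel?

Q = 1.23 m³/s

For a circular section of diameter D = 1.48 m at depth y = 0.925 m, the central angle is θ = 2 arccos(1 − 2y/D) = 3.647 rad. Then A = (D²/8)(θ − sin θ) = 1.131 m² and P = Dθ/2 = 2.699 m.
Hydraulic radius R = A/P = 1.131/2.699 = 0.4191 m.
Manning's equation: Q = (1/n) A R^(2/3) S^(1/2) = (1/0.016) × 1.131 × 0.4191^(2/3) × 0.00096^(1/2) = 1.23 m³/s.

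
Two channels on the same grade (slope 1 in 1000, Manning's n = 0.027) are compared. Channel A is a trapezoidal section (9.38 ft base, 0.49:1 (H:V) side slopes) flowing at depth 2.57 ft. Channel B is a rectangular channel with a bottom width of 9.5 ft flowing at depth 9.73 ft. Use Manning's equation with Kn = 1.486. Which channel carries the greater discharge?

channel B

Channel A: With bottom width b = 9.38 ft and side slope z = 0.49: A = (b + zy)y = (9.38 + 0.49×2.57)×2.57 = 27.34 ft²; P = b + 2y√(1+z²) = 9.38 + 2×2.57×1.114 = 15.1 ft. Hydraulic radius R = A/P = 27.34/15.1 = 1.81 ft. Q_A = (1.486/0.027)·27.34·1.81^(2/3)·√0.001 = 70.69 ft³/s.
Channel B: Flow area A = b·y = 9.5 × 9.73 = 92.44 ft². Wetted perimeter P = b + 2y = 9.5 + 2×9.73 = 28.96 ft. Hydraulic radius R = A/P = 92.44/28.96 = 3.192 ft. Q_B = (1.486/0.027)·92.44·3.192^(2/3)·√0.001 = 348.8 ft³/s.
Q_A = 70.69 ft³/s vs Q_B = 348.8 ft³/s, so channel B carries more.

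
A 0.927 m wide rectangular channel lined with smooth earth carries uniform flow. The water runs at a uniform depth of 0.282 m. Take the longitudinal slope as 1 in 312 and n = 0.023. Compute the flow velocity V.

V = 0.771 m/s

Flow area A = b·y = 0.927 × 0.282 = 0.2614 m². Wetted perimeter P = b + 2y = 0.927 + 2×0.282 = 1.491 m.
Hydraulic radius R = A/P = 0.2614/1.491 = 0.1753 m.
From Manning's equation, V = (1/n) R^(2/3) S^(1/2) = (1/0.023) × 0.1753^(2/3) × 0.003205^(1/2) = 0.771 m/s.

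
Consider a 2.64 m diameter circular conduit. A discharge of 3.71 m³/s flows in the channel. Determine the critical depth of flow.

y_c = 0.846 m

At critical depth, Q² T / (g A³) = 1, i.e. A³/T = Q²/g = 3.71²/9.81 = 1.403.
Trying y = 1 m: A³/T = 2.68 — over.
Trying y = 0.721 m: A³/T = 0.7562 — short.
Trying y = 0.846 m: A³/T = 1.406 — ≈ 1.403.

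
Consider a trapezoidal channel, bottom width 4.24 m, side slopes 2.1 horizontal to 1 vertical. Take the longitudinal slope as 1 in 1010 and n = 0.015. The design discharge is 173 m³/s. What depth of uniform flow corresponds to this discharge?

y_n = 3.93 m

Manning's equation rearranged: A R^(2/3) = nQ / (1·√S) = 0.015 × 173 / (√0.0009901) = 82.47.
At y = 4.93 m: A R^(2/3) = 137.7 — high.
At y = 3.93 m: A R^(2/3) = 82.55 — ≈ 82.47.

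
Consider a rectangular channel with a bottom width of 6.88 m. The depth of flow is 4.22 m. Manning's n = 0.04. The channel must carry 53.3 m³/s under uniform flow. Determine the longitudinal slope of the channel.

S = 0.0023

Flow area A = b·y = 6.88 × 4.22 = 29.03 m². Wetted perimeter P = b + 2y = 6.88 + 2×4.22 = 15.32 m.
Hydraulic radius R = A/P = 29.03/15.32 = 1.895 m.
From Manning's equation, S = [nQ / (1 A R^(2/3))]² = [0.04 × 53.3 / (1 × 29.03 × 1.895^(2/3))]² = 0.0023.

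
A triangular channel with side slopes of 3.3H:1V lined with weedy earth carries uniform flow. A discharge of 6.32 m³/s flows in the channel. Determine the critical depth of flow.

At critical depth, Q² T / (g A³) = 1, i.e. A³/T = Q²/g = 6.32²/9.81 = 4.072.
Trying y = 0.843 m: A³/T = 2.318 — low.
Trying y = 0.944 m: A³/T = 4.082 — ≈ 4.072.

y_c = 0.944 m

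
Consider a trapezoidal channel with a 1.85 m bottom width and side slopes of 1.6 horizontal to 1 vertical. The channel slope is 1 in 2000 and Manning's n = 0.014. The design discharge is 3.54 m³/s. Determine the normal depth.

Manning's equation rearranged: A R^(2/3) = nQ / (1·√S) = 0.014 × 3.54 / (√0.0005) = 2.216.
Trying y = 0.748 m: A R^(2/3) = 1.412 — low.
Trying y = 0.943 m: A R^(2/3) = 2.217 — matches.

y_n = 0.943 m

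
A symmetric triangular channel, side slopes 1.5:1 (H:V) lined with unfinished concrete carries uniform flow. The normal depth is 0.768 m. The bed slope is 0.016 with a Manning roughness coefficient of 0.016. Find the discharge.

For a triangular section with side slope z = 1.5: A = zy² = 1.5×0.768² = 0.8847 m²; P = 2y√(1+z²) = 2×0.768×1.803 = 2.769 m.
Hydraulic radius R = A/P = 0.8847/2.769 = 0.3195 m.
Manning's equation: Q = (1/n) A R^(2/3) S^(1/2) = (1/0.016) × 0.8847 × 0.3195^(2/3) × 0.016^(1/2) = 3.27 m³/s.

Q = 3.27 m³/s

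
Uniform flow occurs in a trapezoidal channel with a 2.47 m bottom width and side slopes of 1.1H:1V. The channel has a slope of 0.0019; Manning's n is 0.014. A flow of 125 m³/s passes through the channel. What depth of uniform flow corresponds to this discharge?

y_n = 3.9 m

Manning's equation rearranged: A R^(2/3) = nQ / (1·√S) = 0.014 × 125 / (√0.0019) = 40.15.
Trying y = 2.66 m: A R^(2/3) = 17.82 — short.
Trying y = 4.38 m: A R^(2/3) = 51.69 — over.
Trying y = 3.9 m: A R^(2/3) = 40.08 — close enough.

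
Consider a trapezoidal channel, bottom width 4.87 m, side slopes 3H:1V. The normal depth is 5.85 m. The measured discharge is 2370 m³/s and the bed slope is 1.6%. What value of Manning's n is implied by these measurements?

With bottom width b = 4.87 m and side slope z = 3: A = (b + zy)y = (4.87 + 3×5.85)×5.85 = 131.2 m²; P = b + 2y√(1+z²) = 4.87 + 2×5.85×3.162 = 41.87 m.
Hydraulic radius R = A/P = 131.2/41.87 = 3.133 m.
Rearranging Manning's equation: n = (1/Q) A R^(2/3) S^(1/2) = (1/2370) × 131.2 × 3.133^(2/3) × √0.016 = 0.015.

n = 0.015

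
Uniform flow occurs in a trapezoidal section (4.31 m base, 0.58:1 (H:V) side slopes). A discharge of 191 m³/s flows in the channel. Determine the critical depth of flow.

At critical depth, Q² T / (g A³) = 1, i.e. A³/T = Q²/g = 191²/9.81 = 3719.
Trying y = 5.33 m: A³/T = 5851 — too large.
Trying y = 4.71 m: A³/T = 3733 — close enough.

y_c = 4.71 m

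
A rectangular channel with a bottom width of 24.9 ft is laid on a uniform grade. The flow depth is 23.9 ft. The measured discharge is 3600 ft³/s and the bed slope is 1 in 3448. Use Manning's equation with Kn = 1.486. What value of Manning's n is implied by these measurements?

Flow area A = b·y = 24.9 × 23.9 = 595.1 ft². Wetted perimeter P = b + 2y = 24.9 + 2×23.9 = 72.7 ft.
Hydraulic radius R = A/P = 595.1/72.7 = 8.186 ft.
Rearranging Manning's equation: n = (1.486/Q) A R^(2/3) S^(1/2) = (1.486/3600) × 595.1 × 8.186^(2/3) × √0.00029 = 0.017.

n = 0.017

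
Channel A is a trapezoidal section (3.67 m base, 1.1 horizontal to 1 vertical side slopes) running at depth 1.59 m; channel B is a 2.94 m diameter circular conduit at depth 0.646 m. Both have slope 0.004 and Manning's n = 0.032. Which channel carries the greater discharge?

channel A

Channel A: With bottom width b = 3.67 m and side slope z = 1.1: A = (b + zy)y = (3.67 + 1.1×1.59)×1.59 = 8.616 m²; P = b + 2y√(1+z²) = 3.67 + 2×1.59×1.487 = 8.397 m. Hydraulic radius R = A/P = 8.616/8.397 = 1.026 m. Q_A = (1/0.032)·8.616·1.026^(2/3)·√0.004 = 17.32 m³/s.
Channel B: For a circular section of diameter D = 2.94 m at depth y = 0.646 m, the central angle is θ = 2 arccos(1 − 2y/D) = 1.952 rad. Then A = (D²/8)(θ − sin θ) = 1.105 m² and P = Dθ/2 = 2.869 m. Hydraulic radius R = A/P = 1.105/2.869 = 0.3853 m. Q_B = (1/0.032)·1.105·0.3853^(2/3)·√0.004 = 1.157 m³/s.
Q_A = 17.32 m³/s vs Q_B = 1.157 m³/s, so channel A carries more.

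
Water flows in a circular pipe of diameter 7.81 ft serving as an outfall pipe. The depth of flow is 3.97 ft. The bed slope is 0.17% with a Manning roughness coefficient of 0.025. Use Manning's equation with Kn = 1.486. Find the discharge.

For a circular section of diameter D = 7.81 ft at depth y = 3.97 ft, the central angle is θ = 2 arccos(1 − 2y/D) = 3.175 rad. Then A = (D²/8)(θ − sin θ) = 24.46 ft² and P = Dθ/2 = 12.4 ft.
Hydraulic radius R = A/P = 24.46/12.4 = 1.973 ft.
Manning's equation: Q = (1.486/n) A R^(2/3) S^(1/2) = (1.486/0.025) × 24.46 × 1.973^(2/3) × 0.0017^(1/2) = 94.3 ft³/s.

Q = 94.3 ft³/s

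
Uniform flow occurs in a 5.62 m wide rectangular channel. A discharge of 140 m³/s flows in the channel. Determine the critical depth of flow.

y_c = 3.98 m

For a rectangular channel, critical depth y_c = (q²/g)^(1/3) where q = Q/b = 140/5.62 = 24.91 m²/s.
So y_c = (24.91²/9.81)^(1/3) = 3.98 m.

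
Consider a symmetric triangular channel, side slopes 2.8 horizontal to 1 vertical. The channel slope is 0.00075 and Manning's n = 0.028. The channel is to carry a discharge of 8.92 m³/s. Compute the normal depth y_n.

y_n = 1.88 m

Manning's equation rearranged: A R^(2/3) = nQ / (1·√S) = 0.028 × 8.92 / (√0.00075) = 9.12.
At y = 1.57 m: A R^(2/3) = 5.643 — short.
At y = 2.35 m: A R^(2/3) = 16.54 — over.
At y = 1.88 m: A R^(2/3) = 9.124 — matches.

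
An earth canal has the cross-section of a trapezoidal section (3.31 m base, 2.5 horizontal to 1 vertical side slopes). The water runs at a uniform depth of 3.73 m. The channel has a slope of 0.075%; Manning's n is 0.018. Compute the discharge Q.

With bottom width b = 3.31 m and side slope z = 2.5: A = (b + zy)y = (3.31 + 2.5×3.73)×3.73 = 47.13 m²; P = b + 2y√(1+z²) = 3.31 + 2×3.73×2.693 = 23.4 m.
Hydraulic radius R = A/P = 47.13/23.4 = 2.014 m.
Manning's equation: Q = (1/n) A R^(2/3) S^(1/2) = (1/0.018) × 47.13 × 2.014^(2/3) × 0.00075^(1/2) = 114 m³/s.

Q = 114 m³/s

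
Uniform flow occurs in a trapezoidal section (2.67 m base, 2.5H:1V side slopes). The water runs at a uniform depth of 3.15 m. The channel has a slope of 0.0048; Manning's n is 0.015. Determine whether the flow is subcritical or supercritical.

supercritical

With bottom width b = 2.67 m and side slope z = 2.5: A = (b + zy)y = (2.67 + 2.5×3.15)×3.15 = 33.22 m²; P = b + 2y√(1+z²) = 2.67 + 2×3.15×2.693 = 19.63 m.
Hydraulic radius R = A/P = 33.22/19.63 = 1.692 m.
V = (1/n) R^(2/3) √S = (1/0.015) × 1.692^(2/3) × √0.0048 = 6.558 m/s. Hydraulic depth D_h = A/T = 33.22/18.42 = 1.803 m.
Froude number Fr = V/√(g·D_h) = 6.558/√(9.81×1.803) = 1.56, which is greater than 1, so the flow is supercritical.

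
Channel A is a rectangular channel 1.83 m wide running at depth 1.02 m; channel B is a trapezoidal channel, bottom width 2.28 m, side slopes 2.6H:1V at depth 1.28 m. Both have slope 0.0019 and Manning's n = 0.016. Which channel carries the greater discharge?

Channel A: Flow area A = b·y = 1.83 × 1.02 = 1.867 m². Wetted perimeter P = b + 2y = 1.83 + 2×1.02 = 3.87 m. Hydraulic radius R = A/P = 1.867/3.87 = 0.4823 m. Q_A = (1/0.016)·1.867·0.4823^(2/3)·√0.0019 = 3.128 m³/s.
Channel B: With bottom width b = 2.28 m and side slope z = 2.6: A = (b + zy)y = (2.28 + 2.6×1.28)×1.28 = 7.178 m²; P = b + 2y√(1+z²) = 2.28 + 2×1.28×2.786 = 9.411 m. Hydraulic radius R = A/P = 7.178/9.411 = 0.7627 m. Q_B = (1/0.016)·7.178·0.7627^(2/3)·√0.0019 = 16.32 m³/s.
Q_A = 3.128 m³/s vs Q_B = 16.32 m³/s, so channel B carries more.

channel B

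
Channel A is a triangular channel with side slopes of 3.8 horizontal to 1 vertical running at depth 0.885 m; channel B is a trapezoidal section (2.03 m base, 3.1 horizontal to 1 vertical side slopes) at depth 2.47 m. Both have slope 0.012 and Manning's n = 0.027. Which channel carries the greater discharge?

Channel A: For a triangular section with side slope z = 3.8: A = zy² = 3.8×0.885² = 2.976 m²; P = 2y√(1+z²) = 2×0.885×3.929 = 6.955 m. Hydraulic radius R = A/P = 2.976/6.955 = 0.4279 m. Q_A = (1/0.027)·2.976·0.4279^(2/3)·√0.012 = 6.857 m³/s.
Channel B: With bottom width b = 2.03 m and side slope z = 3.1: A = (b + zy)y = (2.03 + 3.1×2.47)×2.47 = 23.93 m²; P = b + 2y√(1+z²) = 2.03 + 2×2.47×3.257 = 18.12 m. Hydraulic radius R = A/P = 23.93/18.12 = 1.32 m. Q_B = (1/0.027)·23.93·1.32^(2/3)·√0.012 = 116.8 m³/s.
Q_A = 6.857 m³/s vs Q_B = 116.8 m³/s, so channel B carries more.

channel B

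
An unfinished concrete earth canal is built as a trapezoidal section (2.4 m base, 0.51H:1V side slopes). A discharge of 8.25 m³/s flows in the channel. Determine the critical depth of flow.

At critical depth, Q² T / (g A³) = 1, i.e. A³/T = Q²/g = 8.25²/9.81 = 6.938.
At y = 1.24 m: A³/T = 14.51 — high.
At y = 0.852 m: A³/T = 4.309 — low.
At y = 0.988 m: A³/T = 6.93 — matches.

y_c = 0.988 m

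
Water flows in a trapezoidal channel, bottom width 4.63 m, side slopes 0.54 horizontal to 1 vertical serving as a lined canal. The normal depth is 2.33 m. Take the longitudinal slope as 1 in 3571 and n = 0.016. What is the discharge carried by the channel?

With bottom width b = 4.63 m and side slope z = 0.54: A = (b + zy)y = (4.63 + 0.54×2.33)×2.33 = 13.72 m²; P = b + 2y√(1+z²) = 4.63 + 2×2.33×1.136 = 9.926 m.
Hydraulic radius R = A/P = 13.72/9.926 = 1.382 m.
Manning's equation: Q = (1/n) A R^(2/3) S^(1/2) = (1/0.016) × 13.72 × 1.382^(2/3) × 0.00028^(1/2) = 17.8 m³/s.

Q = 17.8 m³/s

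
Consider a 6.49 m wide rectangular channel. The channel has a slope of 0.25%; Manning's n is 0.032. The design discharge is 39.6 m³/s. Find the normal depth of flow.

y_n = 2.93 m

Manning's equation rearranged: A R^(2/3) = nQ / (1·√S) = 0.032 × 39.6 / (√0.0025) = 25.34.
Trying y = 3.44 m: A R^(2/3) = 31.42 — over.
Trying y = 2.4 m: A R^(2/3) = 19.3 — short.
Trying y = 2.93 m: A R^(2/3) = 25.36 — ≈ 25.34.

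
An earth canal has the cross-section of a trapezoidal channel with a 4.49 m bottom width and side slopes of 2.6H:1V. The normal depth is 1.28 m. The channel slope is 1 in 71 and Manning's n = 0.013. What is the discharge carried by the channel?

Q = 82.7 m³/s

With bottom width b = 4.49 m and side slope z = 2.6: A = (b + zy)y = (4.49 + 2.6×1.28)×1.28 = 10.01 m²; P = b + 2y√(1+z²) = 4.49 + 2×1.28×2.786 = 11.62 m.
Hydraulic radius R = A/P = 10.01/11.62 = 0.8611 m.
Manning's equation: Q = (1/n) A R^(2/3) S^(1/2) = (1/0.013) × 10.01 × 0.8611^(2/3) × 0.01408^(1/2) = 82.7 m³/s.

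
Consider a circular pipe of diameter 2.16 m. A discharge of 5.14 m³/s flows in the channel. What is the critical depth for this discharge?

At critical depth, Q² T / (g A³) = 1, i.e. A³/T = Q²/g = 5.14²/9.81 = 2.693.
At y = 1.22 m: A³/T = 4.536 — high.
At y = 0.949 m: A³/T = 1.737 — low.
At y = 1.06 m: A³/T = 2.651 — ≈ 2.693.

y_c = 1.06 m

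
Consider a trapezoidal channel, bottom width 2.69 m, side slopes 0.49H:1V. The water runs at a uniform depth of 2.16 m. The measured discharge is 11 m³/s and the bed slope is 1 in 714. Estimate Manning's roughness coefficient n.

With bottom width b = 2.69 m and side slope z = 0.49: A = (b + zy)y = (2.69 + 0.49×2.16)×2.16 = 8.097 m²; P = b + 2y√(1+z²) = 2.69 + 2×2.16×1.114 = 7.501 m.
Hydraulic radius R = A/P = 8.097/7.501 = 1.079 m.
Rearranging Manning's equation: n = (1/Q) A R^(2/3) S^(1/2) = (1/11) × 8.097 × 1.079^(2/3) × √0.001401 = 0.029.

n = 0.029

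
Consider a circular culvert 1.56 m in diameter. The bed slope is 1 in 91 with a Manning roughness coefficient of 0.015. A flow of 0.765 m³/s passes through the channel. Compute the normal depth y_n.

Manning's equation rearranged: A R^(2/3) = nQ / (1·√S) = 0.015 × 0.765 / (√0.01099) = 0.1095.
At y = 0.393 m: A R^(2/3) = 0.1419 — too large.
At y = 0.28 m: A R^(2/3) = 0.0717 — too small.
At y = 0.345 m: A R^(2/3) = 0.1094 — close enough.

y_n = 0.345 m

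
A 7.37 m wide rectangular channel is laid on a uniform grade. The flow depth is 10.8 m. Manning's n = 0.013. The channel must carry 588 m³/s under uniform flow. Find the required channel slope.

Flow area A = b·y = 7.37 × 10.8 = 79.6 m². Wetted perimeter P = b + 2y = 7.37 + 2×10.8 = 28.97 m.
Hydraulic radius R = A/P = 79.6/28.97 = 2.748 m.
From Manning's equation, S = [nQ / (1 A R^(2/3))]² = [0.013 × 588 / (1 × 79.6 × 2.748^(2/3))]² = 0.0024.

S = 0.0024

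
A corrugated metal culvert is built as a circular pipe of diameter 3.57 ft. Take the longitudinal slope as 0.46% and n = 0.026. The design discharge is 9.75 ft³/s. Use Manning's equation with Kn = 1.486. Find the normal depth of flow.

Manning's equation rearranged: A R^(2/3) = nQ / (1.486·√S) = 0.026 × 9.75 / (1.486 × √0.0046) = 2.515.
Try y = 0.958 ft: A R^(2/3) = 1.462 — short.
Try y = 1.27 ft: A R^(2/3) = 2.516 — ≈ 2.515.

y_n = 1.27 ft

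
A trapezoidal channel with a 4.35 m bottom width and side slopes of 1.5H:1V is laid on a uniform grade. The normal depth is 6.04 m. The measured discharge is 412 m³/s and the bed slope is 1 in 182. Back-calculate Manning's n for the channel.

With bottom width b = 4.35 m and side slope z = 1.5: A = (b + zy)y = (4.35 + 1.5×6.04)×6.04 = 81 m²; P = b + 2y√(1+z²) = 4.35 + 2×6.04×1.803 = 26.13 m.
Hydraulic radius R = A/P = 81/26.13 = 3.1 m.
Rearranging Manning's equation: n = (1/Q) A R^(2/3) S^(1/2) = (1/412) × 81 × 3.1^(2/3) × √0.005495 = 0.031.

n = 0.031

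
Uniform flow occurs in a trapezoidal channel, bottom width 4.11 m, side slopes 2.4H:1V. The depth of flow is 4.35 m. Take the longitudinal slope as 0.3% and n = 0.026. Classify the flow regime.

subcritical

With bottom width b = 4.11 m and side slope z = 2.4: A = (b + zy)y = (4.11 + 2.4×4.35)×4.35 = 63.29 m²; P = b + 2y√(1+z²) = 4.11 + 2×4.35×2.6 = 26.73 m.
Hydraulic radius R = A/P = 63.29/26.73 = 2.368 m.
V = (1/n) R^(2/3) √S = (1/0.026) × 2.368^(2/3) × √0.003 = 3.742 m/s. Hydraulic depth D_h = A/T = 63.29/24.99 = 2.533 m.
Froude number Fr = V/√(g·D_h) = 3.742/√(9.81×2.533) = 0.751, which is less than 1, so the flow is subcritical.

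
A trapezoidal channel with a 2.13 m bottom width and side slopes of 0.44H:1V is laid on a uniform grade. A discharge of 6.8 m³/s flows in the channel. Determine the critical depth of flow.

At critical depth, Q² T / (g A³) = 1, i.e. A³/T = Q²/g = 6.8²/9.81 = 4.714.
Try y = 0.848 m: A³/T = 3.325 — too small.
Try y = 1.2 m: A³/T = 10.19 — too large.
Try y = 0.946 m: A³/T = 4.718 — ≈ 4.714.

y_c = 0.946 m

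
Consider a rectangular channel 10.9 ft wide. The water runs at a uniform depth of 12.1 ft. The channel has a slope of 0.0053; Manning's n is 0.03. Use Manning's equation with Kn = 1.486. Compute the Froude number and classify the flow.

subcritical

Flow area A = b·y = 10.9 × 12.1 = 131.9 ft². Wetted perimeter P = b + 2y = 10.9 + 2×12.1 = 35.1 ft.
Hydraulic radius R = A/P = 131.9/35.1 = 3.758 ft.
V = (1.486/n) R^(2/3) √S = (1.486/0.03) × 3.758^(2/3) × √0.0053 = 8.716 ft/s. Hydraulic depth D_h = A/T = 131.9/10.9 = 12.1 ft.
Froude number Fr = V/√(g·D_h) = 8.716/√(32.2×12.1) = 0.442, which is less than 1, so the flow is subcritical.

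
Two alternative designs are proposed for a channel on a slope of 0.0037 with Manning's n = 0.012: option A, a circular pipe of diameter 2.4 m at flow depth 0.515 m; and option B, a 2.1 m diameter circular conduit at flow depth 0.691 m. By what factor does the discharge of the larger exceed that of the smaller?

1.62

Channel A: For a circular section of diameter D = 2.4 m at depth y = 0.515 m, the central angle is θ = 2 arccos(1 − 2y/D) = 1.927 rad. Then A = (D²/8)(θ − sin θ) = 0.7122 m² and P = Dθ/2 = 2.312 m. Hydraulic radius R = A/P = 0.7122/2.312 = 0.3081 m. Q_A = (1/0.012)·0.7122·0.3081^(2/3)·√0.0037 = 1.647 m³/s.
Channel B: For a circular section of diameter D = 2.1 m at depth y = 0.691 m, the central angle is θ = 2 arccos(1 − 2y/D) = 2.444 rad. Then A = (D²/8)(θ − sin θ) = 0.9929 m² and P = Dθ/2 = 2.566 m. Hydraulic radius R = A/P = 0.9929/2.566 = 0.3869 m. Q_B = (1/0.012)·0.9929·0.3869^(2/3)·√0.0037 = 2.672 m³/s.
The larger discharge is 2.672 m³/s and the smaller is 1.647 m³/s; the ratio is 1.62.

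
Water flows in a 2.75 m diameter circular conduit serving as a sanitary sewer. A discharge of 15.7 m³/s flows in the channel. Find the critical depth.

At critical depth, Q² T / (g A³) = 1, i.e. A³/T = Q²/g = 15.7²/9.81 = 25.13.
Trying y = 1.21 m: A³/T = 5.842 — low.
Trying y = 2.05 m: A³/T = 44.69 — high.
Trying y = 1.77 m: A³/T = 25.05 — close enough.

y_c = 1.77 m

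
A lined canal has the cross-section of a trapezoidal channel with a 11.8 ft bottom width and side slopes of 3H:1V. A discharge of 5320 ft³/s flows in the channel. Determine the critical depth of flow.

At critical depth, Q² T / (g A³) = 1, i.e. A³/T = Q²/g = 5320²/32.2 = 879000.
Try y = 8.3 ft: A³/T = 458800 — too small.
Try y = 9.67 ft: A³/T = 880200 — matches.

y_c = 9.67 ft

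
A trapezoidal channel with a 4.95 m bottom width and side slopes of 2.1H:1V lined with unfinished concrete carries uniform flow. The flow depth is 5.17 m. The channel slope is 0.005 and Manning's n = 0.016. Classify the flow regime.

supercritical

With bottom width b = 4.95 m and side slope z = 2.1: A = (b + zy)y = (4.95 + 2.1×5.17)×5.17 = 81.72 m²; P = b + 2y√(1+z²) = 4.95 + 2×5.17×2.326 = 29 m.
Hydraulic radius R = A/P = 81.72/29 = 2.818 m.
V = (1/n) R^(2/3) √S = (1/0.016) × 2.818^(2/3) × √0.005 = 8.817 m/s. Hydraulic depth D_h = A/T = 81.72/26.66 = 3.065 m.
Froude number Fr = V/√(g·D_h) = 8.817/√(9.81×3.065) = 1.61, which is greater than 1, so the flow is supercritical.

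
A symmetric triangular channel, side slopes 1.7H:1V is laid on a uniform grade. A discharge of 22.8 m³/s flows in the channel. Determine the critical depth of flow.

y_c = 2.06 m

At critical depth, Q² T / (g A³) = 1, i.e. A³/T = Q²/g = 22.8²/9.81 = 52.99.
At y = 2.27 m: A³/T = 87.1 — high.
At y = 1.71 m: A³/T = 21.13 — low.
At y = 2.06 m: A³/T = 53.6 — ≈ 52.99.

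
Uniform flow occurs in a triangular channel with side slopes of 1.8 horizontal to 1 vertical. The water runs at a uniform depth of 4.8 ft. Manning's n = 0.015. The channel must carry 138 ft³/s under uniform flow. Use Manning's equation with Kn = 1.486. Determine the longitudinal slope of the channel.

For a triangular section with side slope z = 1.8: A = zy² = 1.8×4.8² = 41.47 ft²; P = 2y√(1+z²) = 2×4.8×2.059 = 19.77 ft.
Hydraulic radius R = A/P = 41.47/19.77 = 2.098 ft.
From Manning's equation, S = [nQ / (1.486 A R^(2/3))]² = [0.015 × 138 / (1.486 × 41.47 × 2.098^(2/3))]² = 0.00042.

S = 0.00042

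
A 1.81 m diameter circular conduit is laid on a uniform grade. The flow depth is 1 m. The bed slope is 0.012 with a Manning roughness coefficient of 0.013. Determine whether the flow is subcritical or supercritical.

For a circular section of diameter D = 1.81 m at depth y = 1 m, the central angle is θ = 2 arccos(1 − 2y/D) = 3.352 rad. Then A = (D²/8)(θ − sin θ) = 1.458 m² and P = Dθ/2 = 3.033 m.
Hydraulic radius R = A/P = 1.458/3.033 = 0.4807 m.
V = (1/n) R^(2/3) √S = (1/0.013) × 0.4807^(2/3) × √0.012 = 5.171 m/s. Hydraulic depth D_h = A/T = 1.458/1.8 = 0.8101 m.
Froude number Fr = V/√(g·D_h) = 5.171/√(9.81×0.8101) = 1.83, which is greater than 1, so the flow is supercritical.

supercritical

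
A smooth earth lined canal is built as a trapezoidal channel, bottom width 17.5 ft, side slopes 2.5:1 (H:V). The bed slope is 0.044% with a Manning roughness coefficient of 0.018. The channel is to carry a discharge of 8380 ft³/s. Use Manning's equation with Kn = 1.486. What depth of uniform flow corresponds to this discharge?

y_n = 17.5 ft

Manning's equation rearranged: A R^(2/3) = nQ / (1.486·√S) = 0.018 × 8380 / (1.486 × √0.00044) = 4839.
Try y = 15 ft: A R^(2/3) = 3408 — low.
Try y = 20.8 ft: A R^(2/3) = 7220 — high.
Try y = 17.5 ft: A R^(2/3) = 4839 — ≈ 4839.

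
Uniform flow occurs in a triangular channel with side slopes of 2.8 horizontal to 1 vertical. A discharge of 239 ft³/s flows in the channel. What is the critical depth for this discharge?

At critical depth, Q² T / (g A³) = 1, i.e. A³/T = Q²/g = 239²/32.2 = 1774.
At y = 2.99 ft: A³/T = 936.8 — low.
At y = 4.21 ft: A³/T = 5184 — high.
At y = 3.4 ft: A³/T = 1781 — matches.

y_c = 3.4 ft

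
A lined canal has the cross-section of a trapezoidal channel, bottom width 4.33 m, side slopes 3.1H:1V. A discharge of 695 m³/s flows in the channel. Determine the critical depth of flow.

At critical depth, Q² T / (g A³) = 1, i.e. A³/T = Q²/g = 695²/9.81 = 49240.
At y = 4.28 m: A³/T = 13840 — low.
At y = 6.2 m: A³/T = 72780 — high.
At y = 5.69 m: A³/T = 49320 — matches.

y_c = 5.69 m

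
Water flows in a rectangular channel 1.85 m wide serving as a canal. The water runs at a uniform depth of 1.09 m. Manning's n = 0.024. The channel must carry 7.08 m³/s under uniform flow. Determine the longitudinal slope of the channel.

Flow area A = b·y = 1.85 × 1.09 = 2.017 m². Wetted perimeter P = b + 2y = 1.85 + 2×1.09 = 4.03 m.
Hydraulic radius R = A/P = 2.017/4.03 = 0.5004 m.
From Manning's equation, S = [nQ / (1 A R^(2/3))]² = [0.024 × 7.08 / (1 × 2.017 × 0.5004^(2/3))]² = 0.0179.

S = 0.0179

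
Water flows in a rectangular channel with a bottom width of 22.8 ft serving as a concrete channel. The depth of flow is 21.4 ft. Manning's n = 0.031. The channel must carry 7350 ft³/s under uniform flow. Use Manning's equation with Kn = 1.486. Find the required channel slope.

S = 0.0068

Flow area A = b·y = 22.8 × 21.4 = 487.9 ft². Wetted perimeter P = b + 2y = 22.8 + 2×21.4 = 65.6 ft.
Hydraulic radius R = A/P = 487.9/65.6 = 7.438 ft.
From Manning's equation, S = [nQ / (1.486 A R^(2/3))]² = [0.031 × 7350 / (1.486 × 487.9 × 7.438^(2/3))]² = 0.0068.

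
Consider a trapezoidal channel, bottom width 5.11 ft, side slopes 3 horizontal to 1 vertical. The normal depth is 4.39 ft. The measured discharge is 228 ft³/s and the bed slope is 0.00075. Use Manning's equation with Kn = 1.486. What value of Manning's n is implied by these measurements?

n = 0.026

With bottom width b = 5.11 ft and side slope z = 3: A = (b + zy)y = (5.11 + 3×4.39)×4.39 = 80.25 ft²; P = b + 2y√(1+z²) = 5.11 + 2×4.39×3.162 = 32.87 ft.
Hydraulic radius R = A/P = 80.25/32.87 = 2.441 ft.
Rearranging Manning's equation: n = (1.486/Q) A R^(2/3) S^(1/2) = (1.486/228) × 80.25 × 2.441^(2/3) × √0.00075 = 0.026.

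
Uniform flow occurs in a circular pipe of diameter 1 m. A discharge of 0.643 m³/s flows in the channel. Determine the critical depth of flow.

y_c = 0.455 m

At critical depth, Q² T / (g A³) = 1, i.e. A³/T = Q²/g = 0.643²/9.81 = 0.04215.
Try y = 0.516 m: A³/T = 0.0683 — too large.
Try y = 0.379 m: A³/T = 0.02094 — too small.
Try y = 0.455 m: A³/T = 0.04223 — matches.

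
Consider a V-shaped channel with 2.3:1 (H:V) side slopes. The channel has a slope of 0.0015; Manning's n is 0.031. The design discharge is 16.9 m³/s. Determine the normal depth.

y_n = 2.36 m

Manning's equation rearranged: A R^(2/3) = nQ / (1·√S) = 0.031 × 16.9 / (√0.0015) = 13.53.
Trying y = 2.98 m: A R^(2/3) = 25.15 — high.
Trying y = 1.67 m: A R^(2/3) = 5.369 — low.
Trying y = 2.36 m: A R^(2/3) = 13.5 — matches.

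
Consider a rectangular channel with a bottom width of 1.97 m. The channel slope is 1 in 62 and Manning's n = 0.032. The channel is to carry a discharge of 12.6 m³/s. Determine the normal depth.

Manning's equation rearranged: A R^(2/3) = nQ / (1·√S) = 0.032 × 12.6 / (√0.01613) = 3.175.
Try y = 1.76 m: A R^(2/3) = 2.552 — short.
Try y = 2.63 m: A R^(2/3) = 4.149 — over.
Try y = 2.1 m: A R^(2/3) = 3.169 — ≈ 3.175.

y_n = 2.1 m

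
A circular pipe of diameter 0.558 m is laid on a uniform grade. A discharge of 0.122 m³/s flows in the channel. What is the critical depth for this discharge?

At critical depth, Q² T / (g A³) = 1, i.e. A³/T = Q²/g = 0.122²/9.81 = 0.001517.
Try y = 0.276 m: A³/T = 0.003144 — high.
Try y = 0.228 m: A³/T = 0.001513 — matches.

y_c = 0.228 m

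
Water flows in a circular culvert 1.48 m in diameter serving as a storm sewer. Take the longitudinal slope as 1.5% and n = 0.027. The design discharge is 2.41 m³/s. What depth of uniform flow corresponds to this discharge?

y_n = 0.826 m

Manning's equation rearranged: A R^(2/3) = nQ / (1·√S) = 0.027 × 2.41 / (√0.015) = 0.5313.
At y = 0.906 m: A R^(2/3) = 0.6141 — too large.
At y = 0.647 m: A R^(2/3) = 0.3508 — too small.
At y = 0.826 m: A R^(2/3) = 0.5317 — ≈ 0.5313.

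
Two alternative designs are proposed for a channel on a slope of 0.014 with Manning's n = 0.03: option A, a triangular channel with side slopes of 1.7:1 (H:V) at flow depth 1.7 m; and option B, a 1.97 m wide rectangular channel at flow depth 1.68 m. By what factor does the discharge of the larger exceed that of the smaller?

Channel A: For a triangular section with side slope z = 1.7: A = zy² = 1.7×1.7² = 4.913 m²; P = 2y√(1+z²) = 2×1.7×1.972 = 6.706 m. Hydraulic radius R = A/P = 4.913/6.706 = 0.7326 m. Q_A = (1/0.03)·4.913·0.7326^(2/3)·√0.014 = 15.75 m³/s.
Channel B: Flow area A = b·y = 1.97 × 1.68 = 3.31 m². Wetted perimeter P = b + 2y = 1.97 + 2×1.68 = 5.33 m. Hydraulic radius R = A/P = 3.31/5.33 = 0.6209 m. Q_B = (1/0.03)·3.31·0.6209^(2/3)·√0.014 = 9.501 m³/s.
The larger discharge is 15.75 m³/s and the smaller is 9.501 m³/s; the ratio is 1.66.

1.66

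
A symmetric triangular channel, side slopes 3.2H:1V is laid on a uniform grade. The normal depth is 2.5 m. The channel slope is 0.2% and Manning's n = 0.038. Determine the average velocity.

For a triangular section with side slope z = 3.2: A = zy² = 3.2×2.5² = 20 m²; P = 2y√(1+z²) = 2×2.5×3.353 = 16.76 m.
Hydraulic radius R = A/P = 20/16.76 = 1.193 m.
From Manning's equation, V = (1/n) R^(2/3) S^(1/2) = (1/0.038) × 1.193^(2/3) × 0.002^(1/2) = 1.32 m/s.

V = 1.32 m/s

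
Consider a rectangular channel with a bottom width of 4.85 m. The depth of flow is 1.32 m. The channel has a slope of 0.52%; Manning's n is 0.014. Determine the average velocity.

Flow area A = b·y = 4.85 × 1.32 = 6.402 m². Wetted perimeter P = b + 2y = 4.85 + 2×1.32 = 7.49 m.
Hydraulic radius R = A/P = 6.402/7.49 = 0.8547 m.
From Manning's equation, V = (1/n) R^(2/3) S^(1/2) = (1/0.014) × 0.8547^(2/3) × 0.0052^(1/2) = 4.64 m/s.

V = 4.64 m/s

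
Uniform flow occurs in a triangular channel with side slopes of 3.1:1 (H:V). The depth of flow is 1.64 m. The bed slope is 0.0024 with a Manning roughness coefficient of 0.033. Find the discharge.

Q = 10.5 m³/s

For a triangular section with side slope z = 3.1: A = zy² = 3.1×1.64² = 8.338 m²; P = 2y√(1+z²) = 2×1.64×3.257 = 10.68 m.
Hydraulic radius R = A/P = 8.338/10.68 = 0.7804 m.
Manning's equation: Q = (1/n) A R^(2/3) S^(1/2) = (1/0.033) × 8.338 × 0.7804^(2/3) × 0.0024^(1/2) = 10.5 m³/s.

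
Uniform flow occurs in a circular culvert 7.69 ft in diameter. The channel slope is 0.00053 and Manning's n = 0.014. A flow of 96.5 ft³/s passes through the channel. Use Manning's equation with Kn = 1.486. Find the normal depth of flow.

y_n = 4.07 ft

Manning's equation rearranged: A R^(2/3) = nQ / (1.486·√S) = 0.014 × 96.5 / (1.486 × √0.00053) = 39.49.
Try y = 3.65 ft: A R^(2/3) = 32.84 — too small.
Try y = 4.99 ft: A R^(2/3) = 54.19 — too large.
Try y = 4.07 ft: A R^(2/3) = 39.5 — ≈ 39.49.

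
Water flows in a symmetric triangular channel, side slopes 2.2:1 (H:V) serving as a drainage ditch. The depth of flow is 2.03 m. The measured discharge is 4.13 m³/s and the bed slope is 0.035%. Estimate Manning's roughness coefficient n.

For a triangular section with side slope z = 2.2: A = zy² = 2.2×2.03² = 9.066 m²; P = 2y√(1+z²) = 2×2.03×2.417 = 9.811 m.
Hydraulic radius R = A/P = 9.066/9.811 = 0.924 m.
Rearranging Manning's equation: n = (1/Q) A R^(2/3) S^(1/2) = (1/4.13) × 9.066 × 0.924^(2/3) × √0.00035 = 0.039.

n = 0.039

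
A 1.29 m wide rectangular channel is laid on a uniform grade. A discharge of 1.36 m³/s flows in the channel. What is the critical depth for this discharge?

For a rectangular channel, critical depth y_c = (q²/g)^(1/3) where q = Q/b = 1.36/1.29 = 1.054 m²/s.
So y_c = (1.054²/9.81)^(1/3) = 0.484 m.

y_c = 0.484 m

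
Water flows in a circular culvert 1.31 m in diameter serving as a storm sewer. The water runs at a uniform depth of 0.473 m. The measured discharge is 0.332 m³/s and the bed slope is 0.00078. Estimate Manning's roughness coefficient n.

n = 0.015

For a circular section of diameter D = 1.31 m at depth y = 0.473 m, the central angle is θ = 2 arccos(1 − 2y/D) = 2.578 rad. Then A = (D²/8)(θ − sin θ) = 0.4386 m² and P = Dθ/2 = 1.689 m.
Hydraulic radius R = A/P = 0.4386/1.689 = 0.2597 m.
Rearranging Manning's equation: n = (1/Q) A R^(2/3) S^(1/2) = (1/0.332) × 0.4386 × 0.2597^(2/3) × √0.00078 = 0.015.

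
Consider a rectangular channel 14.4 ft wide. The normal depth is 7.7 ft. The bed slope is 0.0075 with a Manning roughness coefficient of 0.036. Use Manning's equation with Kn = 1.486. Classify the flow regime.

Flow area A = b·y = 14.4 × 7.7 = 110.9 ft². Wetted perimeter P = b + 2y = 14.4 + 2×7.7 = 29.8 ft.
Hydraulic radius R = A/P = 110.9/29.8 = 3.721 ft.
V = (1.486/n) R^(2/3) √S = (1.486/0.036) × 3.721^(2/3) × √0.0075 = 8.584 ft/s. Hydraulic depth D_h = A/T = 110.9/14.4 = 7.7 ft.
Froude number Fr = V/√(g·D_h) = 8.584/√(32.2×7.7) = 0.545, which is less than 1, so the flow is subcritical.

subcritical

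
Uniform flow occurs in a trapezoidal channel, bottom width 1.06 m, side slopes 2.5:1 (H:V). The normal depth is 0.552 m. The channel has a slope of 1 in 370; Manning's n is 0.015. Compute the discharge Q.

With bottom width b = 1.06 m and side slope z = 2.5: A = (b + zy)y = (1.06 + 2.5×0.552)×0.552 = 1.347 m²; P = b + 2y√(1+z²) = 1.06 + 2×0.552×2.693 = 4.033 m.
Hydraulic radius R = A/P = 1.347/4.033 = 0.334 m.
Manning's equation: Q = (1/n) A R^(2/3) S^(1/2) = (1/0.015) × 1.347 × 0.334^(2/3) × 0.002703^(1/2) = 2.25 m³/s.

Q = 2.25 m³/s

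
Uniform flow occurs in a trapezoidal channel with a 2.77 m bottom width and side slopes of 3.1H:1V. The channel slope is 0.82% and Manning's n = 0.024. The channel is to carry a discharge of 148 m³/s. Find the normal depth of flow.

Manning's equation rearranged: A R^(2/3) = nQ / (1·√S) = 0.024 × 148 / (√0.0082) = 39.23.
Trying y = 3.39 m: A R^(2/3) = 66.89 — over.
Trying y = 2.22 m: A R^(2/3) = 24.78 — short.
Trying y = 2.71 m: A R^(2/3) = 39.36 — ≈ 39.23.

y_n = 2.71 m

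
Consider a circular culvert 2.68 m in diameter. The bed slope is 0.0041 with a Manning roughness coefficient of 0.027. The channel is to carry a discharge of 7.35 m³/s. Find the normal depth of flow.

Manning's equation rearranged: A R^(2/3) = nQ / (1·√S) = 0.027 × 7.35 / (√0.0041) = 3.099.
Try y = 1.41 m: A R^(2/3) = 2.352 — low.
Try y = 1.94 m: A R^(2/3) = 3.774 — high.
Try y = 1.68 m: A R^(2/3) = 3.1 — close enough.

y_n = 1.68 m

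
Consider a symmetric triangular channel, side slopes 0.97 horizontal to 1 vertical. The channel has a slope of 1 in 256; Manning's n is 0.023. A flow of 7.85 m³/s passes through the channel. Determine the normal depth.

y_n = 1.96 m

Manning's equation rearranged: A R^(2/3) = nQ / (1·√S) = 0.023 × 7.85 / (√0.003906) = 2.889.
At y = 2.29 m: A R^(2/3) = 4.373 — over.
At y = 1.96 m: A R^(2/3) = 2.888 — close enough.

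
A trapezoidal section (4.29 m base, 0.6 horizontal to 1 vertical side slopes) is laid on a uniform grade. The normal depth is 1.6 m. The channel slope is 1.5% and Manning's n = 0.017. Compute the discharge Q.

Q = 62.4 m³/s

With bottom width b = 4.29 m and side slope z = 0.6: A = (b + zy)y = (4.29 + 0.6×1.6)×1.6 = 8.4 m²; P = b + 2y√(1+z²) = 4.29 + 2×1.6×1.166 = 8.022 m.
Hydraulic radius R = A/P = 8.4/8.022 = 1.047 m.
Manning's equation: Q = (1/n) A R^(2/3) S^(1/2) = (1/0.017) × 8.4 × 1.047^(2/3) × 0.015^(1/2) = 62.4 m³/s.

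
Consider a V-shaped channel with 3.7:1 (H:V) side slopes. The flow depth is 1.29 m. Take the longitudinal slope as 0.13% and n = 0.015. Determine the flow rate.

For a triangular section with side slope z = 3.7: A = zy² = 3.7×1.29² = 6.157 m²; P = 2y√(1+z²) = 2×1.29×3.833 = 9.889 m.
Hydraulic radius R = A/P = 6.157/9.889 = 0.6227 m.
Manning's equation: Q = (1/n) A R^(2/3) S^(1/2) = (1/0.015) × 6.157 × 0.6227^(2/3) × 0.0013^(1/2) = 10.8 m³/s.

Q = 10.8 m³/s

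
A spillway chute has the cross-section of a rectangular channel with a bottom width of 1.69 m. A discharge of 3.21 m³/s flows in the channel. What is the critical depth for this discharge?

y_c = 0.716 m

For a rectangular channel, critical depth y_c = (q²/g)^(1/3) where q = Q/b = 3.21/1.69 = 1.899 m²/s.
So y_c = (1.899²/9.81)^(1/3) = 0.716 m.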